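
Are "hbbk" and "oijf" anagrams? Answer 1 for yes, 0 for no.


Strings: "hbbk", "oijf"
Sorted first:  bbhk
Sorted second: fijo
Differ at position 0: 'b' vs 'f' => not anagrams

0


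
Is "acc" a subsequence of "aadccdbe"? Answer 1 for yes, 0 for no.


Check if "acc" is a subsequence of "aadccdbe"
Greedy scan:
  Position 0 ('a'): matches sub[0] = 'a'
  Position 1 ('a'): no match needed
  Position 2 ('d'): no match needed
  Position 3 ('c'): matches sub[1] = 'c'
  Position 4 ('c'): matches sub[2] = 'c'
  Position 5 ('d'): no match needed
  Position 6 ('b'): no match needed
  Position 7 ('e'): no match needed
All 3 characters matched => is a subsequence

1


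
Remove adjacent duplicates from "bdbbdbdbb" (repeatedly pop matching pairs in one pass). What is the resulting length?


Input: bdbbdbdbb
Stack-based adjacent duplicate removal:
  Read 'b': push. Stack: b
  Read 'd': push. Stack: bd
  Read 'b': push. Stack: bdb
  Read 'b': matches stack top 'b' => pop. Stack: bd
  Read 'd': matches stack top 'd' => pop. Stack: b
  Read 'b': matches stack top 'b' => pop. Stack: (empty)
  Read 'd': push. Stack: d
  Read 'b': push. Stack: db
  Read 'b': matches stack top 'b' => pop. Stack: d
Final stack: "d" (length 1)

1


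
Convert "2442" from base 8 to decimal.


Input: "2442" in base 8
Positional expansion:
  Digit '2' (value 2) x 8^3 = 1024
  Digit '4' (value 4) x 8^2 = 256
  Digit '4' (value 4) x 8^1 = 32
  Digit '2' (value 2) x 8^0 = 2
Sum = 1314

1314


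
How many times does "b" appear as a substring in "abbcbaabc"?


Searching for "b" in "abbcbaabc"
Scanning each position:
  Position 0: "a" => no
  Position 1: "b" => MATCH
  Position 2: "b" => MATCH
  Position 3: "c" => no
  Position 4: "b" => MATCH
  Position 5: "a" => no
  Position 6: "a" => no
  Position 7: "b" => MATCH
  Position 8: "c" => no
Total occurrences: 4

4


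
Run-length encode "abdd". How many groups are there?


Input: abdd
Scanning for consecutive runs:
  Group 1: 'a' x 1 (positions 0-0)
  Group 2: 'b' x 1 (positions 1-1)
  Group 3: 'd' x 2 (positions 2-3)
Total groups: 3

3


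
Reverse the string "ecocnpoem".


Input: ecocnpoem
Reading characters right to left:
  Position 8: 'm'
  Position 7: 'e'
  Position 6: 'o'
  Position 5: 'p'
  Position 4: 'n'
  Position 3: 'c'
  Position 2: 'o'
  Position 1: 'c'
  Position 0: 'e'
Reversed: meopncoce

meopncoce


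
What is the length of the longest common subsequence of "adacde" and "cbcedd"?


LCS of "adacde" and "cbcedd"
DP table:
           c    b    c    e    d    d
      0    0    0    0    0    0    0
  a   0    0    0    0    0    0    0
  d   0    0    0    0    0    1    1
  a   0    0    0    0    0    1    1
  c   0    1    1    1    1    1    1
  d   0    1    1    1    1    2    2
  e   0    1    1    1    2    2    2
LCS length = dp[6][6] = 2

2


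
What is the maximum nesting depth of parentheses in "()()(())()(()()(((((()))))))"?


Input: "()()(())()(()()(((((()))))))"
Tracking depth:
  Position 0 '(': depth becomes 1
  Position 1 ')': depth becomes 0
  Position 2 '(': depth becomes 1
  Position 3 ')': depth becomes 0
  Position 4 '(': depth becomes 1
  Position 5 '(': depth becomes 2
  Position 6 ')': depth becomes 1
  Position 7 ')': depth becomes 0
  Position 8 '(': depth becomes 1
  Position 9 ')': depth becomes 0
  Position 10 '(': depth becomes 1
  Position 11 '(': depth becomes 2
  Position 12 ')': depth becomes 1
  Position 13 '(': depth becomes 2
  Position 14 ')': depth becomes 1
  Position 15 '(': depth becomes 2
  Position 16 '(': depth becomes 3
  Position 17 '(': depth becomes 4
  Position 18 '(': depth becomes 5
  Position 19 '(': depth becomes 6
  Position 20 '(': depth becomes 7
  Position 21 ')': depth becomes 6
  Position 22 ')': depth becomes 5
  Position 23 ')': depth becomes 4
  Position 24 ')': depth becomes 3
  Position 25 ')': depth becomes 2
  Position 26 ')': depth becomes 1
  Position 27 ')': depth becomes 0
Maximum depth reached: 7

7


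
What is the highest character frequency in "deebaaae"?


Input: deebaaae
Character counts:
  'a': 3
  'b': 1
  'd': 1
  'e': 3
Maximum frequency: 3

3


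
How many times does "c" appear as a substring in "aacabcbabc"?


Searching for "c" in "aacabcbabc"
Scanning each position:
  Position 0: "a" => no
  Position 1: "a" => no
  Position 2: "c" => MATCH
  Position 3: "a" => no
  Position 4: "b" => no
  Position 5: "c" => MATCH
  Position 6: "b" => no
  Position 7: "a" => no
  Position 8: "b" => no
  Position 9: "c" => MATCH
Total occurrences: 3

3


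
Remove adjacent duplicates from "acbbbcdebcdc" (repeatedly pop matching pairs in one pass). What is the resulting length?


Input: acbbbcdebcdc
Stack-based adjacent duplicate removal:
  Read 'a': push. Stack: a
  Read 'c': push. Stack: ac
  Read 'b': push. Stack: acb
  Read 'b': matches stack top 'b' => pop. Stack: ac
  Read 'b': push. Stack: acb
  Read 'c': push. Stack: acbc
  Read 'd': push. Stack: acbcd
  Read 'e': push. Stack: acbcde
  Read 'b': push. Stack: acbcdeb
  Read 'c': push. Stack: acbcdebc
  Read 'd': push. Stack: acbcdebcd
  Read 'c': push. Stack: acbcdebcdc
Final stack: "acbcdebcdc" (length 10)

10


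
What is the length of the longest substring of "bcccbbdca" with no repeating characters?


Input: "bcccbbdca"
Sliding window (track last position of each char):
  Position 0 ('b'): window [0,0] length 1 -- new best
  Position 1 ('c'): window [0,1] length 2 -- new best
  Position 2 ('c'): repeat (last at 1), move window start to 2
  Position 2 ('c'): window [2,2] length 1
  Position 3 ('c'): repeat (last at 2), move window start to 3
  Position 3 ('c'): window [3,3] length 1
  Position 4 ('b'): window [3,4] length 2
  Position 5 ('b'): repeat (last at 4), move window start to 5
  Position 5 ('b'): window [5,5] length 1
  Position 6 ('d'): window [5,6] length 2
  Position 7 ('c'): window [5,7] length 3 -- new best
  Position 8 ('a'): window [5,8] length 4 -- new best
Longest substring with no repeats: "bdca" with length 4

4


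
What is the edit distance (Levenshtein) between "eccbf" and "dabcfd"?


Computing edit distance: "eccbf" -> "dabcfd"
DP table:
           d    a    b    c    f    d
      0    1    2    3    4    5    6
  e   1    1    2    3    4    5    6
  c   2    2    2    3    3    4    5
  c   3    3    3    3    3    4    5
  b   4    4    4    3    4    4    5
  f   5    5    5    4    4    4    5
Edit distance = dp[5][6] = 5

5


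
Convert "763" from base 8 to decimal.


Input: "763" in base 8
Positional expansion:
  Digit '7' (value 7) x 8^2 = 448
  Digit '6' (value 6) x 8^1 = 48
  Digit '3' (value 3) x 8^0 = 3
Sum = 499

499


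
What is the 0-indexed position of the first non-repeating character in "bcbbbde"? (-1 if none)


Input: bcbbbde
Character frequencies:
  'b': 4
  'c': 1
  'd': 1
  'e': 1
Scanning left to right for freq == 1:
  Position 0 ('b'): freq=4, skip
  Position 1 ('c'): unique! => answer = 1

1


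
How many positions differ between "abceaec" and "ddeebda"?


Comparing "abceaec" and "ddeebda" position by position:
  Position 0: 'a' vs 'd' => DIFFER
  Position 1: 'b' vs 'd' => DIFFER
  Position 2: 'c' vs 'e' => DIFFER
  Position 3: 'e' vs 'e' => same
  Position 4: 'a' vs 'b' => DIFFER
  Position 5: 'e' vs 'd' => DIFFER
  Position 6: 'c' vs 'a' => DIFFER
Positions that differ: 6

6


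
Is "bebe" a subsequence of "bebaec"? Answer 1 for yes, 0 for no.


Check if "bebe" is a subsequence of "bebaec"
Greedy scan:
  Position 0 ('b'): matches sub[0] = 'b'
  Position 1 ('e'): matches sub[1] = 'e'
  Position 2 ('b'): matches sub[2] = 'b'
  Position 3 ('a'): no match needed
  Position 4 ('e'): matches sub[3] = 'e'
  Position 5 ('c'): no match needed
All 4 characters matched => is a subsequence

1


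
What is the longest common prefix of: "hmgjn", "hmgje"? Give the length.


Words: hmgjn, hmgje
  Position 0: all 'h' => match
  Position 1: all 'm' => match
  Position 2: all 'g' => match
  Position 3: all 'j' => match
  Position 4: ('n', 'e') => mismatch, stop
LCP = "hmgj" (length 4)

4


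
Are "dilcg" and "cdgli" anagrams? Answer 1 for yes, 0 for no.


Strings: "dilcg", "cdgli"
Sorted first:  cdgil
Sorted second: cdgil
Sorted forms match => anagrams

1


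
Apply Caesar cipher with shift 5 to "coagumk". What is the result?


Caesar cipher: shift "coagumk" by 5
  'c' (pos 2) + 5 = pos 7 = 'h'
  'o' (pos 14) + 5 = pos 19 = 't'
  'a' (pos 0) + 5 = pos 5 = 'f'
  'g' (pos 6) + 5 = pos 11 = 'l'
  'u' (pos 20) + 5 = pos 25 = 'z'
  'm' (pos 12) + 5 = pos 17 = 'r'
  'k' (pos 10) + 5 = pos 15 = 'p'
Result: htflzrp

htflzrp


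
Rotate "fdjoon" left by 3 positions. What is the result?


Input: "fdjoon", rotate left by 3
First 3 characters: "fdj"
Remaining characters: "oon"
Concatenate remaining + first: "oon" + "fdj" = "oonfdj"

oonfdj


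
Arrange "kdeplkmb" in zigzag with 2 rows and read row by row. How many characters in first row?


Zigzag "kdeplkmb" into 2 rows:
Placing characters:
  'k' => row 0
  'd' => row 1
  'e' => row 0
  'p' => row 1
  'l' => row 0
  'k' => row 1
  'm' => row 0
  'b' => row 1
Rows:
  Row 0: "kelm"
  Row 1: "dpkb"
First row length: 4

4


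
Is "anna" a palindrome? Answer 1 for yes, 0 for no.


Input: anna
Reversed: anna
  Compare pos 0 ('a') with pos 3 ('a'): match
  Compare pos 1 ('n') with pos 2 ('n'): match
Result: palindrome

1


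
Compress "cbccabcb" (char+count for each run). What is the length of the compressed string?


Input: cbccabcb
Runs:
  'c' x 1 => "c1"
  'b' x 1 => "b1"
  'c' x 2 => "c2"
  'a' x 1 => "a1"
  'b' x 1 => "b1"
  'c' x 1 => "c1"
  'b' x 1 => "b1"
Compressed: "c1b1c2a1b1c1b1"
Compressed length: 14

14


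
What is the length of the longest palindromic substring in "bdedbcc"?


Input: "bdedbcc"
Checking substrings for palindromes:
  [0:5] "bdedb" (len 5) => palindrome
  [1:4] "ded" (len 3) => palindrome
  [5:7] "cc" (len 2) => palindrome
Longest palindromic substring: "bdedb" with length 5

5


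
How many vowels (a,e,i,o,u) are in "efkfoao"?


Input: efkfoao
Checking each character:
  'e' at position 0: vowel (running total: 1)
  'f' at position 1: consonant
  'k' at position 2: consonant
  'f' at position 3: consonant
  'o' at position 4: vowel (running total: 2)
  'a' at position 5: vowel (running total: 3)
  'o' at position 6: vowel (running total: 4)
Total vowels: 4

4


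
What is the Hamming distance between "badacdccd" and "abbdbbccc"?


Comparing "badacdccd" and "abbdbbccc" position by position:
  Position 0: 'b' vs 'a' => differ
  Position 1: 'a' vs 'b' => differ
  Position 2: 'd' vs 'b' => differ
  Position 3: 'a' vs 'd' => differ
  Position 4: 'c' vs 'b' => differ
  Position 5: 'd' vs 'b' => differ
  Position 6: 'c' vs 'c' => same
  Position 7: 'c' vs 'c' => same
  Position 8: 'd' vs 'c' => differ
Total differences (Hamming distance): 7

7


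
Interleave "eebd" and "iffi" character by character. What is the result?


Interleaving "eebd" and "iffi":
  Position 0: 'e' from first, 'i' from second => "ei"
  Position 1: 'e' from first, 'f' from second => "ef"
  Position 2: 'b' from first, 'f' from second => "bf"
  Position 3: 'd' from first, 'i' from second => "di"
Result: eiefbfdi

eiefbfdi


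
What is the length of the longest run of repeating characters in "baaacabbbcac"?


Input: "baaacabbbcac"
Scanning for longest run:
  Position 1 ('a'): new char, reset run to 1
  Position 2 ('a'): continues run of 'a', length=2
  Position 3 ('a'): continues run of 'a', length=3
  Position 4 ('c'): new char, reset run to 1
  Position 5 ('a'): new char, reset run to 1
  Position 6 ('b'): new char, reset run to 1
  Position 7 ('b'): continues run of 'b', length=2
  Position 8 ('b'): continues run of 'b', length=3
  Position 9 ('c'): new char, reset run to 1
  Position 10 ('a'): new char, reset run to 1
  Position 11 ('c'): new char, reset run to 1
Longest run: 'a' with length 3

3


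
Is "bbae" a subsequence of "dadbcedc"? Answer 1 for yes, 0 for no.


Check if "bbae" is a subsequence of "dadbcedc"
Greedy scan:
  Position 0 ('d'): no match needed
  Position 1 ('a'): no match needed
  Position 2 ('d'): no match needed
  Position 3 ('b'): matches sub[0] = 'b'
  Position 4 ('c'): no match needed
  Position 5 ('e'): no match needed
  Position 6 ('d'): no match needed
  Position 7 ('c'): no match needed
Only matched 1/4 characters => not a subsequence

0


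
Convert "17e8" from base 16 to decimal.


Input: "17e8" in base 16
Positional expansion:
  Digit '1' (value 1) x 16^3 = 4096
  Digit '7' (value 7) x 16^2 = 1792
  Digit 'e' (value 14) x 16^1 = 224
  Digit '8' (value 8) x 16^0 = 8
Sum = 6120

6120


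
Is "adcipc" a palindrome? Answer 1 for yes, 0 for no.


Input: adcipc
Reversed: cpicda
  Compare pos 0 ('a') with pos 5 ('c'): MISMATCH
  Compare pos 1 ('d') with pos 4 ('p'): MISMATCH
  Compare pos 2 ('c') with pos 3 ('i'): MISMATCH
Result: not a palindrome

0


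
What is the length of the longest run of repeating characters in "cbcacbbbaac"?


Input: "cbcacbbbaac"
Scanning for longest run:
  Position 1 ('b'): new char, reset run to 1
  Position 2 ('c'): new char, reset run to 1
  Position 3 ('a'): new char, reset run to 1
  Position 4 ('c'): new char, reset run to 1
  Position 5 ('b'): new char, reset run to 1
  Position 6 ('b'): continues run of 'b', length=2
  Position 7 ('b'): continues run of 'b', length=3
  Position 8 ('a'): new char, reset run to 1
  Position 9 ('a'): continues run of 'a', length=2
  Position 10 ('c'): new char, reset run to 1
Longest run: 'b' with length 3

3


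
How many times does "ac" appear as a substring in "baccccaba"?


Searching for "ac" in "baccccaba"
Scanning each position:
  Position 0: "ba" => no
  Position 1: "ac" => MATCH
  Position 2: "cc" => no
  Position 3: "cc" => no
  Position 4: "cc" => no
  Position 5: "ca" => no
  Position 6: "ab" => no
  Position 7: "ba" => no
Total occurrences: 1

1


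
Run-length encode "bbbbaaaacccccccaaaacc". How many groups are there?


Input: bbbbaaaacccccccaaaacc
Scanning for consecutive runs:
  Group 1: 'b' x 4 (positions 0-3)
  Group 2: 'a' x 4 (positions 4-7)
  Group 3: 'c' x 7 (positions 8-14)
  Group 4: 'a' x 4 (positions 15-18)
  Group 5: 'c' x 2 (positions 19-20)
Total groups: 5

5


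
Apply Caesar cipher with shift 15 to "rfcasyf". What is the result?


Caesar cipher: shift "rfcasyf" by 15
  'r' (pos 17) + 15 = pos 6 = 'g'
  'f' (pos 5) + 15 = pos 20 = 'u'
  'c' (pos 2) + 15 = pos 17 = 'r'
  'a' (pos 0) + 15 = pos 15 = 'p'
  's' (pos 18) + 15 = pos 7 = 'h'
  'y' (pos 24) + 15 = pos 13 = 'n'
  'f' (pos 5) + 15 = pos 20 = 'u'
Result: gurphnu

gurphnu


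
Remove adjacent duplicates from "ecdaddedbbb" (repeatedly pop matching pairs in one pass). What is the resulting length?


Input: ecdaddedbbb
Stack-based adjacent duplicate removal:
  Read 'e': push. Stack: e
  Read 'c': push. Stack: ec
  Read 'd': push. Stack: ecd
  Read 'a': push. Stack: ecda
  Read 'd': push. Stack: ecdad
  Read 'd': matches stack top 'd' => pop. Stack: ecda
  Read 'e': push. Stack: ecdae
  Read 'd': push. Stack: ecdaed
  Read 'b': push. Stack: ecdaedb
  Read 'b': matches stack top 'b' => pop. Stack: ecdaed
  Read 'b': push. Stack: ecdaedb
Final stack: "ecdaedb" (length 7)

7


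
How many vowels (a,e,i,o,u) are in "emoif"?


Input: emoif
Checking each character:
  'e' at position 0: vowel (running total: 1)
  'm' at position 1: consonant
  'o' at position 2: vowel (running total: 2)
  'i' at position 3: vowel (running total: 3)
  'f' at position 4: consonant
Total vowels: 3

3


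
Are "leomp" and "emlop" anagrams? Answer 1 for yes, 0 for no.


Strings: "leomp", "emlop"
Sorted first:  elmop
Sorted second: elmop
Sorted forms match => anagrams

1


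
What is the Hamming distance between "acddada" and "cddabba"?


Comparing "acddada" and "cddabba" position by position:
  Position 0: 'a' vs 'c' => differ
  Position 1: 'c' vs 'd' => differ
  Position 2: 'd' vs 'd' => same
  Position 3: 'd' vs 'a' => differ
  Position 4: 'a' vs 'b' => differ
  Position 5: 'd' vs 'b' => differ
  Position 6: 'a' vs 'a' => same
Total differences (Hamming distance): 5

5


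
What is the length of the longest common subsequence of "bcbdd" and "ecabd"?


LCS of "bcbdd" and "ecabd"
DP table:
           e    c    a    b    d
      0    0    0    0    0    0
  b   0    0    0    0    1    1
  c   0    0    1    1    1    1
  b   0    0    1    1    2    2
  d   0    0    1    1    2    3
  d   0    0    1    1    2    3
LCS length = dp[5][5] = 3

3


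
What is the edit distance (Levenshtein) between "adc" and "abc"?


Computing edit distance: "adc" -> "abc"
DP table:
           a    b    c
      0    1    2    3
  a   1    0    1    2
  d   2    1    1    2
  c   3    2    2    1
Edit distance = dp[3][3] = 1

1


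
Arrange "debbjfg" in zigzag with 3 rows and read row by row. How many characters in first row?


Zigzag "debbjfg" into 3 rows:
Placing characters:
  'd' => row 0
  'e' => row 1
  'b' => row 2
  'b' => row 1
  'j' => row 0
  'f' => row 1
  'g' => row 2
Rows:
  Row 0: "dj"
  Row 1: "ebf"
  Row 2: "bg"
First row length: 2

2


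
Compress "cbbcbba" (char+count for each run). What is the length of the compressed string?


Input: cbbcbba
Runs:
  'c' x 1 => "c1"
  'b' x 2 => "b2"
  'c' x 1 => "c1"
  'b' x 2 => "b2"
  'a' x 1 => "a1"
Compressed: "c1b2c1b2a1"
Compressed length: 10

10


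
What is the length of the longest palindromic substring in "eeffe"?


Input: "eeffe"
Checking substrings for palindromes:
  [1:5] "effe" (len 4) => palindrome
  [0:2] "ee" (len 2) => palindrome
  [2:4] "ff" (len 2) => palindrome
Longest palindromic substring: "effe" with length 4

4


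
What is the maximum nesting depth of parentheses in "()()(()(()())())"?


Input: "()()(()(()())())"
Tracking depth:
  Position 0 '(': depth becomes 1
  Position 1 ')': depth becomes 0
  Position 2 '(': depth becomes 1
  Position 3 ')': depth becomes 0
  Position 4 '(': depth becomes 1
  Position 5 '(': depth becomes 2
  Position 6 ')': depth becomes 1
  Position 7 '(': depth becomes 2
  Position 8 '(': depth becomes 3
  Position 9 ')': depth becomes 2
  Position 10 '(': depth becomes 3
  Position 11 ')': depth becomes 2
  Position 12 ')': depth becomes 1
  Position 13 '(': depth becomes 2
  Position 14 ')': depth becomes 1
  Position 15 ')': depth becomes 0
Maximum depth reached: 3

3


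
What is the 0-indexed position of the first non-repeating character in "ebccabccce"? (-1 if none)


Input: ebccabccce
Character frequencies:
  'a': 1
  'b': 2
  'c': 5
  'e': 2
Scanning left to right for freq == 1:
  Position 0 ('e'): freq=2, skip
  Position 1 ('b'): freq=2, skip
  Position 2 ('c'): freq=5, skip
  Position 3 ('c'): freq=5, skip
  Position 4 ('a'): unique! => answer = 4

4


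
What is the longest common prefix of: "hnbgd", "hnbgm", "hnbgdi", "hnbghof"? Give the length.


Words: hnbgd, hnbgm, hnbgdi, hnbghof
  Position 0: all 'h' => match
  Position 1: all 'n' => match
  Position 2: all 'b' => match
  Position 3: all 'g' => match
  Position 4: ('d', 'm', 'd', 'h') => mismatch, stop
LCP = "hnbg" (length 4)

4


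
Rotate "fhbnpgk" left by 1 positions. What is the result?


Input: "fhbnpgk", rotate left by 1
First 1 characters: "f"
Remaining characters: "hbnpgk"
Concatenate remaining + first: "hbnpgk" + "f" = "hbnpgkf"

hbnpgkf


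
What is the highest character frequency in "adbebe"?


Input: adbebe
Character counts:
  'a': 1
  'b': 2
  'd': 1
  'e': 2
Maximum frequency: 2

2


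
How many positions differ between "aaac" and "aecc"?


Comparing "aaac" and "aecc" position by position:
  Position 0: 'a' vs 'a' => same
  Position 1: 'a' vs 'e' => DIFFER
  Position 2: 'a' vs 'c' => DIFFER
  Position 3: 'c' vs 'c' => same
Positions that differ: 2

2


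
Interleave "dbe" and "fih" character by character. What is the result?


Interleaving "dbe" and "fih":
  Position 0: 'd' from first, 'f' from second => "df"
  Position 1: 'b' from first, 'i' from second => "bi"
  Position 2: 'e' from first, 'h' from second => "eh"
Result: dfbieh

dfbieh


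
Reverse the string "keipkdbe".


Input: keipkdbe
Reading characters right to left:
  Position 7: 'e'
  Position 6: 'b'
  Position 5: 'd'
  Position 4: 'k'
  Position 3: 'p'
  Position 2: 'i'
  Position 1: 'e'
  Position 0: 'k'
Reversed: ebdkpiek

ebdkpiek


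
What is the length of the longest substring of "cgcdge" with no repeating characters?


Input: "cgcdge"
Sliding window (track last position of each char):
  Position 0 ('c'): window [0,0] length 1 -- new best
  Position 1 ('g'): window [0,1] length 2 -- new best
  Position 2 ('c'): repeat (last at 0), move window start to 1
  Position 2 ('c'): window [1,2] length 2
  Position 3 ('d'): window [1,3] length 3 -- new best
  Position 4 ('g'): repeat (last at 1), move window start to 2
  Position 4 ('g'): window [2,4] length 3
  Position 5 ('e'): window [2,5] length 4 -- new best
Longest substring with no repeats: "cdge" with length 4

4


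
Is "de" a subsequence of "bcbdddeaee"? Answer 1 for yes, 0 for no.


Check if "de" is a subsequence of "bcbdddeaee"
Greedy scan:
  Position 0 ('b'): no match needed
  Position 1 ('c'): no match needed
  Position 2 ('b'): no match needed
  Position 3 ('d'): matches sub[0] = 'd'
  Position 4 ('d'): no match needed
  Position 5 ('d'): no match needed
  Position 6 ('e'): matches sub[1] = 'e'
  Position 7 ('a'): no match needed
  Position 8 ('e'): no match needed
  Position 9 ('e'): no match needed
All 2 characters matched => is a subsequence

1


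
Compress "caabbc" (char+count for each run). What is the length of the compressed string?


Input: caabbc
Runs:
  'c' x 1 => "c1"
  'a' x 2 => "a2"
  'b' x 2 => "b2"
  'c' x 1 => "c1"
Compressed: "c1a2b2c1"
Compressed length: 8

8


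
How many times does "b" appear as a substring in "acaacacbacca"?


Searching for "b" in "acaacacbacca"
Scanning each position:
  Position 0: "a" => no
  Position 1: "c" => no
  Position 2: "a" => no
  Position 3: "a" => no
  Position 4: "c" => no
  Position 5: "a" => no
  Position 6: "c" => no
  Position 7: "b" => MATCH
  Position 8: "a" => no
  Position 9: "c" => no
  Position 10: "c" => no
  Position 11: "a" => no
Total occurrences: 1

1


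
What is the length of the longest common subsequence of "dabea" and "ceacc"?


LCS of "dabea" and "ceacc"
DP table:
           c    e    a    c    c
      0    0    0    0    0    0
  d   0    0    0    0    0    0
  a   0    0    0    1    1    1
  b   0    0    0    1    1    1
  e   0    0    1    1    1    1
  a   0    0    1    2    2    2
LCS length = dp[5][5] = 2

2


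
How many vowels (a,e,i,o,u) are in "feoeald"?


Input: feoeald
Checking each character:
  'f' at position 0: consonant
  'e' at position 1: vowel (running total: 1)
  'o' at position 2: vowel (running total: 2)
  'e' at position 3: vowel (running total: 3)
  'a' at position 4: vowel (running total: 4)
  'l' at position 5: consonant
  'd' at position 6: consonant
Total vowels: 4

4


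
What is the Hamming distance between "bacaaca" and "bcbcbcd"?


Comparing "bacaaca" and "bcbcbcd" position by position:
  Position 0: 'b' vs 'b' => same
  Position 1: 'a' vs 'c' => differ
  Position 2: 'c' vs 'b' => differ
  Position 3: 'a' vs 'c' => differ
  Position 4: 'a' vs 'b' => differ
  Position 5: 'c' vs 'c' => same
  Position 6: 'a' vs 'd' => differ
Total differences (Hamming distance): 5

5


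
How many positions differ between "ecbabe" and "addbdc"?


Comparing "ecbabe" and "addbdc" position by position:
  Position 0: 'e' vs 'a' => DIFFER
  Position 1: 'c' vs 'd' => DIFFER
  Position 2: 'b' vs 'd' => DIFFER
  Position 3: 'a' vs 'b' => DIFFER
  Position 4: 'b' vs 'd' => DIFFER
  Position 5: 'e' vs 'c' => DIFFER
Positions that differ: 6

6


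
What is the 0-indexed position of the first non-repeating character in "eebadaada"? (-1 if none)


Input: eebadaada
Character frequencies:
  'a': 4
  'b': 1
  'd': 2
  'e': 2
Scanning left to right for freq == 1:
  Position 0 ('e'): freq=2, skip
  Position 1 ('e'): freq=2, skip
  Position 2 ('b'): unique! => answer = 2

2


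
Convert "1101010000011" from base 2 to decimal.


Input: "1101010000011" in base 2
Positional expansion:
  Digit '1' (value 1) x 2^12 = 4096
  Digit '1' (value 1) x 2^11 = 2048
  Digit '0' (value 0) x 2^10 = 0
  Digit '1' (value 1) x 2^9 = 512
  Digit '0' (value 0) x 2^8 = 0
  Digit '1' (value 1) x 2^7 = 128
  Digit '0' (value 0) x 2^6 = 0
  Digit '0' (value 0) x 2^5 = 0
  Digit '0' (value 0) x 2^4 = 0
  Digit '0' (value 0) x 2^3 = 0
  Digit '0' (value 0) x 2^2 = 0
  Digit '1' (value 1) x 2^1 = 2
  Digit '1' (value 1) x 2^0 = 1
Sum = 6787

6787


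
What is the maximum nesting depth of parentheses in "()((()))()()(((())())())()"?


Input: "()((()))()()(((())())())()"
Tracking depth:
  Position 0 '(': depth becomes 1
  Position 1 ')': depth becomes 0
  Position 2 '(': depth becomes 1
  Position 3 '(': depth becomes 2
  Position 4 '(': depth becomes 3
  Position 5 ')': depth becomes 2
  Position 6 ')': depth becomes 1
  Position 7 ')': depth becomes 0
  Position 8 '(': depth becomes 1
  Position 9 ')': depth becomes 0
  Position 10 '(': depth becomes 1
  Position 11 ')': depth becomes 0
  Position 12 '(': depth becomes 1
  Position 13 '(': depth becomes 2
  Position 14 '(': depth becomes 3
  Position 15 '(': depth becomes 4
  Position 16 ')': depth becomes 3
  Position 17 ')': depth becomes 2
  Position 18 '(': depth becomes 3
  Position 19 ')': depth becomes 2
  Position 20 ')': depth becomes 1
  Position 21 '(': depth becomes 2
  Position 22 ')': depth becomes 1
  Position 23 ')': depth becomes 0
  Position 24 '(': depth becomes 1
  Position 25 ')': depth becomes 0
Maximum depth reached: 4

4


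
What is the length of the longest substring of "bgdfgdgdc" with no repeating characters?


Input: "bgdfgdgdc"
Sliding window (track last position of each char):
  Position 0 ('b'): window [0,0] length 1 -- new best
  Position 1 ('g'): window [0,1] length 2 -- new best
  Position 2 ('d'): window [0,2] length 3 -- new best
  Position 3 ('f'): window [0,3] length 4 -- new best
  Position 4 ('g'): repeat (last at 1), move window start to 2
  Position 4 ('g'): window [2,4] length 3
  Position 5 ('d'): repeat (last at 2), move window start to 3
  Position 5 ('d'): window [3,5] length 3
  Position 6 ('g'): repeat (last at 4), move window start to 5
  Position 6 ('g'): window [5,6] length 2
  Position 7 ('d'): repeat (last at 5), move window start to 6
  Position 7 ('d'): window [6,7] length 2
  Position 8 ('c'): window [6,8] length 3
Longest substring with no repeats: "bgdf" with length 4

4


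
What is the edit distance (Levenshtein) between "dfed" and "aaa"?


Computing edit distance: "dfed" -> "aaa"
DP table:
           a    a    a
      0    1    2    3
  d   1    1    2    3
  f   2    2    2    3
  e   3    3    3    3
  d   4    4    4    4
Edit distance = dp[4][3] = 4

4


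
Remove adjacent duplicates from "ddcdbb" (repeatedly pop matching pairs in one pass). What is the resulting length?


Input: ddcdbb
Stack-based adjacent duplicate removal:
  Read 'd': push. Stack: d
  Read 'd': matches stack top 'd' => pop. Stack: (empty)
  Read 'c': push. Stack: c
  Read 'd': push. Stack: cd
  Read 'b': push. Stack: cdb
  Read 'b': matches stack top 'b' => pop. Stack: cd
Final stack: "cd" (length 2)

2


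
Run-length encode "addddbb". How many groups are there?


Input: addddbb
Scanning for consecutive runs:
  Group 1: 'a' x 1 (positions 0-0)
  Group 2: 'd' x 4 (positions 1-4)
  Group 3: 'b' x 2 (positions 5-6)
Total groups: 3

3


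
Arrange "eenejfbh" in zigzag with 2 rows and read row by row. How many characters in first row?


Zigzag "eenejfbh" into 2 rows:
Placing characters:
  'e' => row 0
  'e' => row 1
  'n' => row 0
  'e' => row 1
  'j' => row 0
  'f' => row 1
  'b' => row 0
  'h' => row 1
Rows:
  Row 0: "enjb"
  Row 1: "eefh"
First row length: 4

4


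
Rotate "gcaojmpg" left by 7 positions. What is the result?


Input: "gcaojmpg", rotate left by 7
First 7 characters: "gcaojmp"
Remaining characters: "g"
Concatenate remaining + first: "g" + "gcaojmp" = "ggcaojmp"

ggcaojmp


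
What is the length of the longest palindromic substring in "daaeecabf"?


Input: "daaeecabf"
Checking substrings for palindromes:
  [1:3] "aa" (len 2) => palindrome
  [3:5] "ee" (len 2) => palindrome
Longest palindromic substring: "aa" with length 2

2


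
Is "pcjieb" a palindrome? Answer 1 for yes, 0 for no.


Input: pcjieb
Reversed: beijcp
  Compare pos 0 ('p') with pos 5 ('b'): MISMATCH
  Compare pos 1 ('c') with pos 4 ('e'): MISMATCH
  Compare pos 2 ('j') with pos 3 ('i'): MISMATCH
Result: not a palindrome

0


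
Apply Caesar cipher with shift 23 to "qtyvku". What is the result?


Caesar cipher: shift "qtyvku" by 23
  'q' (pos 16) + 23 = pos 13 = 'n'
  't' (pos 19) + 23 = pos 16 = 'q'
  'y' (pos 24) + 23 = pos 21 = 'v'
  'v' (pos 21) + 23 = pos 18 = 's'
  'k' (pos 10) + 23 = pos 7 = 'h'
  'u' (pos 20) + 23 = pos 17 = 'r'
Result: nqvshr

nqvshr


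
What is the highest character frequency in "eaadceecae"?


Input: eaadceecae
Character counts:
  'a': 3
  'c': 2
  'd': 1
  'e': 4
Maximum frequency: 4

4


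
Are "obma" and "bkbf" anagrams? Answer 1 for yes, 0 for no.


Strings: "obma", "bkbf"
Sorted first:  abmo
Sorted second: bbfk
Differ at position 0: 'a' vs 'b' => not anagrams

0


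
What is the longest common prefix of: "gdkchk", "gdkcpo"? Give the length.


Words: gdkchk, gdkcpo
  Position 0: all 'g' => match
  Position 1: all 'd' => match
  Position 2: all 'k' => match
  Position 3: all 'c' => match
  Position 4: ('h', 'p') => mismatch, stop
LCP = "gdkc" (length 4)

4


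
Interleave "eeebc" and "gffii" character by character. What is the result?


Interleaving "eeebc" and "gffii":
  Position 0: 'e' from first, 'g' from second => "eg"
  Position 1: 'e' from first, 'f' from second => "ef"
  Position 2: 'e' from first, 'f' from second => "ef"
  Position 3: 'b' from first, 'i' from second => "bi"
  Position 4: 'c' from first, 'i' from second => "ci"
Result: egefefbici

egefefbici


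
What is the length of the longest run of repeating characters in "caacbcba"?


Input: "caacbcba"
Scanning for longest run:
  Position 1 ('a'): new char, reset run to 1
  Position 2 ('a'): continues run of 'a', length=2
  Position 3 ('c'): new char, reset run to 1
  Position 4 ('b'): new char, reset run to 1
  Position 5 ('c'): new char, reset run to 1
  Position 6 ('b'): new char, reset run to 1
  Position 7 ('a'): new char, reset run to 1
Longest run: 'a' with length 2

2


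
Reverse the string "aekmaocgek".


Input: aekmaocgek
Reading characters right to left:
  Position 9: 'k'
  Position 8: 'e'
  Position 7: 'g'
  Position 6: 'c'
  Position 5: 'o'
  Position 4: 'a'
  Position 3: 'm'
  Position 2: 'k'
  Position 1: 'e'
  Position 0: 'a'
Reversed: kegcoamkea

kegcoamkea


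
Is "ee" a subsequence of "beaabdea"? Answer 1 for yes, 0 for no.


Check if "ee" is a subsequence of "beaabdea"
Greedy scan:
  Position 0 ('b'): no match needed
  Position 1 ('e'): matches sub[0] = 'e'
  Position 2 ('a'): no match needed
  Position 3 ('a'): no match needed
  Position 4 ('b'): no match needed
  Position 5 ('d'): no match needed
  Position 6 ('e'): matches sub[1] = 'e'
  Position 7 ('a'): no match needed
All 2 characters matched => is a subsequence

1


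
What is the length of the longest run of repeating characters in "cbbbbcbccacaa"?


Input: "cbbbbcbccacaa"
Scanning for longest run:
  Position 1 ('b'): new char, reset run to 1
  Position 2 ('b'): continues run of 'b', length=2
  Position 3 ('b'): continues run of 'b', length=3
  Position 4 ('b'): continues run of 'b', length=4
  Position 5 ('c'): new char, reset run to 1
  Position 6 ('b'): new char, reset run to 1
  Position 7 ('c'): new char, reset run to 1
  Position 8 ('c'): continues run of 'c', length=2
  Position 9 ('a'): new char, reset run to 1
  Position 10 ('c'): new char, reset run to 1
  Position 11 ('a'): new char, reset run to 1
  Position 12 ('a'): continues run of 'a', length=2
Longest run: 'b' with length 4

4


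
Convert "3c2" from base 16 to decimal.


Input: "3c2" in base 16
Positional expansion:
  Digit '3' (value 3) x 16^2 = 768
  Digit 'c' (value 12) x 16^1 = 192
  Digit '2' (value 2) x 16^0 = 2
Sum = 962

962


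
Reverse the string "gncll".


Input: gncll
Reading characters right to left:
  Position 4: 'l'
  Position 3: 'l'
  Position 2: 'c'
  Position 1: 'n'
  Position 0: 'g'
Reversed: llcng

llcng


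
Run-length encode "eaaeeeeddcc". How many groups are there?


Input: eaaeeeeddcc
Scanning for consecutive runs:
  Group 1: 'e' x 1 (positions 0-0)
  Group 2: 'a' x 2 (positions 1-2)
  Group 3: 'e' x 4 (positions 3-6)
  Group 4: 'd' x 2 (positions 7-8)
  Group 5: 'c' x 2 (positions 9-10)
Total groups: 5

5


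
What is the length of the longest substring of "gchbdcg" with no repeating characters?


Input: "gchbdcg"
Sliding window (track last position of each char):
  Position 0 ('g'): window [0,0] length 1 -- new best
  Position 1 ('c'): window [0,1] length 2 -- new best
  Position 2 ('h'): window [0,2] length 3 -- new best
  Position 3 ('b'): window [0,3] length 4 -- new best
  Position 4 ('d'): window [0,4] length 5 -- new best
  Position 5 ('c'): repeat (last at 1), move window start to 2
  Position 5 ('c'): window [2,5] length 4
  Position 6 ('g'): window [2,6] length 5
Longest substring with no repeats: "gchbd" with length 5

5


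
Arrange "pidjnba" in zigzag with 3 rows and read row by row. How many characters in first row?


Zigzag "pidjnba" into 3 rows:
Placing characters:
  'p' => row 0
  'i' => row 1
  'd' => row 2
  'j' => row 1
  'n' => row 0
  'b' => row 1
  'a' => row 2
Rows:
  Row 0: "pn"
  Row 1: "ijb"
  Row 2: "da"
First row length: 2

2


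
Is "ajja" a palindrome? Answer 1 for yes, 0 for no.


Input: ajja
Reversed: ajja
  Compare pos 0 ('a') with pos 3 ('a'): match
  Compare pos 1 ('j') with pos 2 ('j'): match
Result: palindrome

1


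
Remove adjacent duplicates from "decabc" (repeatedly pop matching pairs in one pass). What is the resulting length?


Input: decabc
Stack-based adjacent duplicate removal:
  Read 'd': push. Stack: d
  Read 'e': push. Stack: de
  Read 'c': push. Stack: dec
  Read 'a': push. Stack: deca
  Read 'b': push. Stack: decab
  Read 'c': push. Stack: decabc
Final stack: "decabc" (length 6)

6


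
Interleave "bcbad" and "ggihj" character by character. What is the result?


Interleaving "bcbad" and "ggihj":
  Position 0: 'b' from first, 'g' from second => "bg"
  Position 1: 'c' from first, 'g' from second => "cg"
  Position 2: 'b' from first, 'i' from second => "bi"
  Position 3: 'a' from first, 'h' from second => "ah"
  Position 4: 'd' from first, 'j' from second => "dj"
Result: bgcgbiahdj

bgcgbiahdj


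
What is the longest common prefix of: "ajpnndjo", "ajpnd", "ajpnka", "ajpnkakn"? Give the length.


Words: ajpnndjo, ajpnd, ajpnka, ajpnkakn
  Position 0: all 'a' => match
  Position 1: all 'j' => match
  Position 2: all 'p' => match
  Position 3: all 'n' => match
  Position 4: ('n', 'd', 'k', 'k') => mismatch, stop
LCP = "ajpn" (length 4)

4


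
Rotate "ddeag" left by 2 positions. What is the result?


Input: "ddeag", rotate left by 2
First 2 characters: "dd"
Remaining characters: "eag"
Concatenate remaining + first: "eag" + "dd" = "eagdd"

eagdd


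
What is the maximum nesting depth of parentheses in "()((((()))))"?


Input: "()((((()))))"
Tracking depth:
  Position 0 '(': depth becomes 1
  Position 1 ')': depth becomes 0
  Position 2 '(': depth becomes 1
  Position 3 '(': depth becomes 2
  Position 4 '(': depth becomes 3
  Position 5 '(': depth becomes 4
  Position 6 '(': depth becomes 5
  Position 7 ')': depth becomes 4
  Position 8 ')': depth becomes 3
  Position 9 ')': depth becomes 2
  Position 10 ')': depth becomes 1
  Position 11 ')': depth becomes 0
Maximum depth reached: 5

5


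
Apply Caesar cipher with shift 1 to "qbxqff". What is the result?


Caesar cipher: shift "qbxqff" by 1
  'q' (pos 16) + 1 = pos 17 = 'r'
  'b' (pos 1) + 1 = pos 2 = 'c'
  'x' (pos 23) + 1 = pos 24 = 'y'
  'q' (pos 16) + 1 = pos 17 = 'r'
  'f' (pos 5) + 1 = pos 6 = 'g'
  'f' (pos 5) + 1 = pos 6 = 'g'
Result: rcyrgg

rcyrgg


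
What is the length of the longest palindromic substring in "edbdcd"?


Input: "edbdcd"
Checking substrings for palindromes:
  [1:4] "dbd" (len 3) => palindrome
  [3:6] "dcd" (len 3) => palindrome
Longest palindromic substring: "dbd" with length 3

3


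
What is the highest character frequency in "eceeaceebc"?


Input: eceeaceebc
Character counts:
  'a': 1
  'b': 1
  'c': 3
  'e': 5
Maximum frequency: 5

5


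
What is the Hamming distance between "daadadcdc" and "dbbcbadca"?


Comparing "daadadcdc" and "dbbcbadca" position by position:
  Position 0: 'd' vs 'd' => same
  Position 1: 'a' vs 'b' => differ
  Position 2: 'a' vs 'b' => differ
  Position 3: 'd' vs 'c' => differ
  Position 4: 'a' vs 'b' => differ
  Position 5: 'd' vs 'a' => differ
  Position 6: 'c' vs 'd' => differ
  Position 7: 'd' vs 'c' => differ
  Position 8: 'c' vs 'a' => differ
Total differences (Hamming distance): 8

8


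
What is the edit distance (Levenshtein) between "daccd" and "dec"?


Computing edit distance: "daccd" -> "dec"
DP table:
           d    e    c
      0    1    2    3
  d   1    0    1    2
  a   2    1    1    2
  c   3    2    2    1
  c   4    3    3    2
  d   5    4    4    3
Edit distance = dp[5][3] = 3

3


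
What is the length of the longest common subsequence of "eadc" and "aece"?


LCS of "eadc" and "aece"
DP table:
           a    e    c    e
      0    0    0    0    0
  e   0    0    1    1    1
  a   0    1    1    1    1
  d   0    1    1    1    1
  c   0    1    1    2    2
LCS length = dp[4][4] = 2

2


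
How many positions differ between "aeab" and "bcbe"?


Comparing "aeab" and "bcbe" position by position:
  Position 0: 'a' vs 'b' => DIFFER
  Position 1: 'e' vs 'c' => DIFFER
  Position 2: 'a' vs 'b' => DIFFER
  Position 3: 'b' vs 'e' => DIFFER
Positions that differ: 4

4


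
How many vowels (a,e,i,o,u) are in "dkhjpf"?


Input: dkhjpf
Checking each character:
  'd' at position 0: consonant
  'k' at position 1: consonant
  'h' at position 2: consonant
  'j' at position 3: consonant
  'p' at position 4: consonant
  'f' at position 5: consonant
Total vowels: 0

0


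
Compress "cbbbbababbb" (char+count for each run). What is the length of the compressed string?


Input: cbbbbababbb
Runs:
  'c' x 1 => "c1"
  'b' x 4 => "b4"
  'a' x 1 => "a1"
  'b' x 1 => "b1"
  'a' x 1 => "a1"
  'b' x 3 => "b3"
Compressed: "c1b4a1b1a1b3"
Compressed length: 12

12


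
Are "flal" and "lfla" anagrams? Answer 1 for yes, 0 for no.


Strings: "flal", "lfla"
Sorted first:  afll
Sorted second: afll
Sorted forms match => anagrams

1


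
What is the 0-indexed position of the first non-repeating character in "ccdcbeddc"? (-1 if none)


Input: ccdcbeddc
Character frequencies:
  'b': 1
  'c': 4
  'd': 3
  'e': 1
Scanning left to right for freq == 1:
  Position 0 ('c'): freq=4, skip
  Position 1 ('c'): freq=4, skip
  Position 2 ('d'): freq=3, skip
  Position 3 ('c'): freq=4, skip
  Position 4 ('b'): unique! => answer = 4

4


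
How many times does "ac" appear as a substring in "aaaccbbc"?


Searching for "ac" in "aaaccbbc"
Scanning each position:
  Position 0: "aa" => no
  Position 1: "aa" => no
  Position 2: "ac" => MATCH
  Position 3: "cc" => no
  Position 4: "cb" => no
  Position 5: "bb" => no
  Position 6: "bc" => no
Total occurrences: 1

1


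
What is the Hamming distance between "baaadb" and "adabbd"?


Comparing "baaadb" and "adabbd" position by position:
  Position 0: 'b' vs 'a' => differ
  Position 1: 'a' vs 'd' => differ
  Position 2: 'a' vs 'a' => same
  Position 3: 'a' vs 'b' => differ
  Position 4: 'd' vs 'b' => differ
  Position 5: 'b' vs 'd' => differ
Total differences (Hamming distance): 5

5
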